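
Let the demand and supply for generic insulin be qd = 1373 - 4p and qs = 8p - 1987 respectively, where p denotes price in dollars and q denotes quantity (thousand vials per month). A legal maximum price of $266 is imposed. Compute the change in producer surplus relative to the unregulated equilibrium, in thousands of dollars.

-2758

In a free market, 1373 - 4p = 8p - 1987 gives the equilibrium p* = 280, q* = 253.
Because the ceiling (266) lies below the market-clearing price, it is binding.
At p = 266: qd = 1373 - 4·266 = 309 and qs = 8·266 - 1987 = 141.
Producer surplus without the control is ½ · (280 - 248.375) · 253 = 4000.5625.
With the ceiling, producers sell 141 units at 266, so PS = ½ · (266 - 248.375) · 141 = 1242.5625.
Change in producer surplus = 1242.5625 - 4000.5625 = -2758.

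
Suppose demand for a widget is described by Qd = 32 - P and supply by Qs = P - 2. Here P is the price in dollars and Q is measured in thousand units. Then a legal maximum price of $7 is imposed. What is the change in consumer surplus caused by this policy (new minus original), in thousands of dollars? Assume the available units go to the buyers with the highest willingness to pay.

In a free market, 32 - P = P - 2 gives the equilibrium P* = 17, Q* = 15.
Since 7 < 17, the ceiling is binding.
At P = 7: Qd = 32 - 7 = 25 and Qs = 7 - 2 = 5.
Consumer surplus without the control is ½ · (32 - 17) · 15 = 112.5.
With the ceiling, 5 units are sold at 7 (assume they go to the highest-value buyers). The demand price at Q = 5 is 27, so CS = ½ · [(32 - 7) + (27 - 7)] · 5 = 112.5.
Change in consumer surplus = 112.5 - 112.5 = 0.

0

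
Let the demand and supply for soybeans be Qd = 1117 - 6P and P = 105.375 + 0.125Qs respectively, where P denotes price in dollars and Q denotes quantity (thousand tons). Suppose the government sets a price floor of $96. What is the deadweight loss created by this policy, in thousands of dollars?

0

Rearranging supply gives Qs = 8P - 843. Setting quantity demanded equal to quantity supplied, 1117 - 6P = 8P - 843, gives P* = 140 and Q* = 277.
The floor of 96 is below the equilibrium price 140, so it is not binding; the market clears at P* = 140, Q* = 277.
Since the control does not bind, no trades are prevented and deadweight loss is zero.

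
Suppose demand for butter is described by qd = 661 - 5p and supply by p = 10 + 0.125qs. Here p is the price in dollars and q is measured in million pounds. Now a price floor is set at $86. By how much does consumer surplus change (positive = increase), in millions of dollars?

Rearranging supply gives qs = 8p - 80. Without the control the market clears where 661 - 5p = 8p - 80, i.e. p* = 57 and q* = 376.
The floor of 86 is above the equilibrium price 57, so it binds.
At p = 86: qd = 661 - 5·86 = 231 and qs = 8·86 - 80 = 608.
Consumer surplus without the control is ½ · (132.2 - 57) · 376 = 14137.6.
With the floor, consumers buy 231 units at 86, so CS = ½ · (132.2 - 86) · 231 = 5336.1.
Change in consumer surplus = 5336.1 - 14137.6 = -8801.5.

-8801.5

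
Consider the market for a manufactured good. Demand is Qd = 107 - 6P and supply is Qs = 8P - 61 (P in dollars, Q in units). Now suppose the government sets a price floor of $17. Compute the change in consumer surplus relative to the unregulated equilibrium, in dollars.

Setting quantity demanded equal to quantity supplied, 107 - 6P = 8P - 61, gives P* = 12 and Q* = 35.
The floor of 17 is above the equilibrium price 12, so it binds.
At P = 17: Qd = 107 - 6·17 = 5 and Qs = 8·17 - 61 = 75.
Consumer surplus without the control is ½ · (107/6 - 12) · 35 = 1225/12.
With the floor, consumers buy 5 units at 17, so CS = ½ · (107/6 - 17) · 5 = 25/12.
Change in consumer surplus = 25/12 - 1225/12 = -100.

-100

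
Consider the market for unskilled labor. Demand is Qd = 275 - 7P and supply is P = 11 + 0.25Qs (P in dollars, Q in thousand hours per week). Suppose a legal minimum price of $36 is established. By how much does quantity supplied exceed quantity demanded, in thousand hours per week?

Rearranging supply gives Qs = 4P - 44. In a free market, 275 - 7P = 4P - 44 gives the equilibrium P* = 29, Q* = 72.
The floor of 36 is above the equilibrium price 29, so it binds.
At P = 36: Qd = 275 - 7·36 = 23 and Qs = 4·36 - 44 = 100.
Surplus = Qs - Qd = 100 - 23 = 77.

77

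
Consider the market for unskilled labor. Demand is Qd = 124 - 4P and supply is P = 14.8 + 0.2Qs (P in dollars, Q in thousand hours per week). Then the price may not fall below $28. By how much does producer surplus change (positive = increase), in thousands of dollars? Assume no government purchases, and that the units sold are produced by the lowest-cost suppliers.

Rearranging supply gives Qs = 5P - 74. Without the control the market clears where 124 - 4P = 5P - 74, i.e. P* = 22 and Q* = 36.
Because the floor (28) lies above the market-clearing price, it is binding.
At P = 28: Qd = 124 - 4·28 = 12 and Qs = 5·28 - 74 = 66.
Producer surplus without the control is ½ · (22 - 14.8) · 36 = 129.6.
With the floor, 12 units are sold at 28. The supply price at Q = 12 is 17.2, so PS = ½ · [(28 - 14.8) + (28 - 17.2)] · 12 = 144.
Change in producer surplus = 144 - 129.6 = 14.4.

14.4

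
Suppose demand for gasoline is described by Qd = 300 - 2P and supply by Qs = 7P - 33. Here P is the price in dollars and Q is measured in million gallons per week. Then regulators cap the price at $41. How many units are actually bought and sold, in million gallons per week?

Equilibrium: 300 - 2P = 7P - 33, so 333 = 9P and P* = 37, Q* = 226.
Since 41 is above P* = 37, the ceiling does not bind and the free-market outcome prevails.

226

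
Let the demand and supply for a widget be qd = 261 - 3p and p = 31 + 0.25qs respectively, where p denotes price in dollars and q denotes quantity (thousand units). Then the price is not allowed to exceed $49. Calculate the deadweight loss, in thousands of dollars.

168

Rearranging supply gives qs = 4p - 124. In a free market, 261 - 3p = 4p - 124 gives the equilibrium p* = 55, q* = 96.
The ceiling of 49 is below the equilibrium price 55, so it binds.
At p = 49: qd = 261 - 3·49 = 114 and qs = 4·49 - 124 = 72.
Quantity traded falls to 72. At q = 72 the demand price is (261 - 72)/3 = 63 and the supply price is (124 + 72)/4 = 49.
Deadweight loss = ½ · (63 - 49) · (96 - 72) = ½ · 14 · 24 = 168.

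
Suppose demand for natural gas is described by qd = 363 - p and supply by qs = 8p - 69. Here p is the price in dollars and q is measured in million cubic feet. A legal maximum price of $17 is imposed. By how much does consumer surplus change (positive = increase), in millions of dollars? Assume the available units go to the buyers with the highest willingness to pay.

-28675

Without the control the market clears where 363 - p = 8p - 69, i.e. p* = 48 and q* = 315.
The ceiling of 17 is below the equilibrium price 48, so it binds.
At p = 17: qd = 363 - 17 = 346 and qs = 8·17 - 69 = 67.
Consumer surplus without the control is ½ · (363 - 48) · 315 = 49612.5.
With the ceiling, 67 units are sold at 17 (assume they go to the highest-value buyers). The demand price at q = 67 is 296, so CS = ½ · [(363 - 17) + (296 - 17)] · 67 = 20937.5.
Change in consumer surplus = 20937.5 - 49612.5 = -28675.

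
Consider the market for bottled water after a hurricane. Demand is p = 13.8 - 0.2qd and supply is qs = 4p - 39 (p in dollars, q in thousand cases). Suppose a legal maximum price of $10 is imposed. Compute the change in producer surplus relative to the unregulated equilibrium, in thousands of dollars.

Rearranging demand gives qd = 69 - 5p. Without the control the market clears where 69 - 5p = 4p - 39, i.e. p* = 12 and q* = 9.
Because the ceiling (10) lies below the market-clearing price, it is binding.
At p = 10: qd = 69 - 5·10 = 19 and qs = 4·10 - 39 = 1.
Producer surplus without the control is ½ · (12 - 9.75) · 9 = 10.125.
With the ceiling, producers sell 1 units at 10, so PS = ½ · (10 - 9.75) · 1 = 0.125.
Change in producer surplus = 0.125 - 10.125 = -10.

-10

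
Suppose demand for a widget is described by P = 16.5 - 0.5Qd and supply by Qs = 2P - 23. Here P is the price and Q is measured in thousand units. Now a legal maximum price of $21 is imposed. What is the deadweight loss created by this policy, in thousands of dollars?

Rearranging demand gives Qd = 33 - 2P. Setting quantity demanded equal to quantity supplied, 33 - 2P = 2P - 23, gives P* = 14 and Q* = 5.
Since 21 is above P* = 14, the ceiling does not bind and the free-market outcome prevails.
Since the control does not bind, no trades are prevented and deadweight loss is zero.

0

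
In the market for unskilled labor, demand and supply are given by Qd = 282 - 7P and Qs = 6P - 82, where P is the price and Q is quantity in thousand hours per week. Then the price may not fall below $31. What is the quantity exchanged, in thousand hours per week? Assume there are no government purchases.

Equilibrium: 282 - 7P = 6P - 82, so 364 = 13P and P* = 28, Q* = 86.
Since 31 > 28, the floor is binding.
At P = 31: Qd = 282 - 7·31 = 65 and Qs = 6·31 - 82 = 104.
The quantity actually transacted is the short side, demand: 65.

65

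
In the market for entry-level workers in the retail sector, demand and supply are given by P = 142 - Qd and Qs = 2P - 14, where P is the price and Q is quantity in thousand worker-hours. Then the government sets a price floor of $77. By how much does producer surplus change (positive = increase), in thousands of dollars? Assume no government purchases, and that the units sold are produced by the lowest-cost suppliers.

1468.75

Rearranging demand gives Qd = 142 - P. Setting quantity demanded equal to quantity supplied, 142 - P = 2P - 14, gives P* = 52 and Q* = 90.
Since 77 > 52, the floor is binding.
At P = 77: Qd = 142 - 77 = 65 and Qs = 2·77 - 14 = 140.
Producer surplus without the control is ½ · (52 - 7) · 90 = 2025.
With the floor, 65 units are sold at 77. The supply price at Q = 65 is 39.5, so PS = ½ · [(77 - 7) + (77 - 39.5)] · 65 = 3493.75.
Change in producer surplus = 3493.75 - 2025 = 1468.75.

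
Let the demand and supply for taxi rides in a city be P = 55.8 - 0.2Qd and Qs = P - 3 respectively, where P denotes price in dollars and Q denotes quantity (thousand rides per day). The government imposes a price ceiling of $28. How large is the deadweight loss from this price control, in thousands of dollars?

Rearranging demand gives Qd = 279 - 5P. Setting quantity demanded equal to quantity supplied, 279 - 5P = P - 3, gives P* = 47 and Q* = 44.
The ceiling of 28 is below the equilibrium price 47, so it binds.
At P = 28: Qd = 279 - 5·28 = 139 and Qs = 28 - 3 = 25.
Quantity traded falls to 25. At Q = 25 the demand price is (279 - 25)/5 = 50.8 and the supply price is 3 + 25 = 28.
Deadweight loss = ½ · (50.8 - 28) · (44 - 25) = ½ · 22.8 · 19 = 216.6.

216.6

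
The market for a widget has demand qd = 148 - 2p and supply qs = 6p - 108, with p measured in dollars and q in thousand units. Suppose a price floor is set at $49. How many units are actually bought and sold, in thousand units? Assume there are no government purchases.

50

Without the control the market clears where 148 - 2p = 6p - 108, i.e. p* = 32 and q* = 84.
Because the floor (49) lies above the market-clearing price, it is binding.
At p = 49: qd = 148 - 2·49 = 50 and qs = 6·49 - 108 = 186.
The quantity actually transacted is the short side, demand: 50.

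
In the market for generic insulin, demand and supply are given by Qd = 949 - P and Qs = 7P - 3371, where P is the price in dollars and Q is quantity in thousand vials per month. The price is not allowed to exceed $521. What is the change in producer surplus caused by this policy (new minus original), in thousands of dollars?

-6507.5

Without the control the market clears where 949 - P = 7P - 3371, i.e. P* = 540 and Q* = 409.
Because the ceiling (521) lies below the market-clearing price, it is binding.
At P = 521: Qd = 949 - 521 = 428 and Qs = 7·521 - 3371 = 276.
Producer surplus without the control is ½ · (540 - 3371/7) · 409 = 167281/14.
With the ceiling, producers sell 276 units at 521, so PS = ½ · (521 - 3371/7) · 276 = 38088/7.
Change in producer surplus = 38088/7 - 167281/14 = -6507.5.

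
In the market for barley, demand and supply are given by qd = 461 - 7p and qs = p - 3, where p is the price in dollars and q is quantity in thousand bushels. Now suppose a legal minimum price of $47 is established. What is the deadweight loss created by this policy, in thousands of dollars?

0

In a free market, 461 - 7p = p - 3 gives the equilibrium p* = 58, q* = 55.
Since 47 is below p* = 58, the floor does not bind and the free-market outcome prevails.
Since the control does not bind, no trades are prevented and deadweight loss is zero.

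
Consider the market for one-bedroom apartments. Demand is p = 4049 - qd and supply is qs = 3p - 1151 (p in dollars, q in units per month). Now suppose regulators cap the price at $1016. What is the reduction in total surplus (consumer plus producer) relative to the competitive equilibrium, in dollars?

483936

Rearranging demand gives qd = 4049 - p. Equilibrium: 4049 - p = 3p - 1151, so 5200 = 4p and p* = 1300, q* = 2749.
The ceiling of 1016 is below the equilibrium price 1300, so it binds.
At p = 1016: qd = 4049 - 1016 = 3033 and qs = 3·1016 - 1151 = 1897.
Quantity traded falls to 1897. At q = 1897 the demand price is 4049 - 1897 = 2152 and the supply price is (1151 + 1897)/3 = 1016.
Deadweight loss = ½ · (2152 - 1016) · (2749 - 1897) = ½ · 1136 · 852 = 483936.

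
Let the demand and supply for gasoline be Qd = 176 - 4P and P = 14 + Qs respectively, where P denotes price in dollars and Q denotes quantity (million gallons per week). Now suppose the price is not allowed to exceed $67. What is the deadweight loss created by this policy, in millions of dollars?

Rearranging supply gives Qs = P - 14. In a free market, 176 - 4P = P - 14 gives the equilibrium P* = 38, Q* = 24.
Since 67 is above P* = 38, the ceiling does not bind and the free-market outcome prevails.
Since the control does not bind, no trades are prevented and deadweight loss is zero.

0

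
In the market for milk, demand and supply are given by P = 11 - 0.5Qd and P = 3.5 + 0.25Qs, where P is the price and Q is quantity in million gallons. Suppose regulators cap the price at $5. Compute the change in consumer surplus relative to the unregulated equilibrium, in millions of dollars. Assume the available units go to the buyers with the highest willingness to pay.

Rearranging demand gives Qd = 22 - 2P; rearranging supply gives Qs = 4P - 14. Setting quantity demanded equal to quantity supplied, 22 - 2P = 4P - 14, gives P* = 6 and Q* = 10.
Because the ceiling (5) lies below the market-clearing price, it is binding.
At P = 5: Qd = 22 - 2·5 = 12 and Qs = 4·5 - 14 = 6.
Consumer surplus without the control is ½ · (11 - 6) · 10 = 25.
With the ceiling, 6 units are sold at 5 (assume they go to the highest-value buyers). The demand price at Q = 6 is 8, so CS = ½ · [(11 - 5) + (8 - 5)] · 6 = 27.
Change in consumer surplus = 27 - 25 = 2.

2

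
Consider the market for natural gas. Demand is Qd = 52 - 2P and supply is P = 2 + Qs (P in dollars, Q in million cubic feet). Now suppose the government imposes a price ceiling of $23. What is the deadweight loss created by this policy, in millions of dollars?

0

Rearranging supply gives Qs = P - 2. Equilibrium: 52 - 2P = P - 2, so 54 = 3P and P* = 18, Q* = 16.
Since 23 is above P* = 18, the ceiling does not bind and the free-market outcome prevails.
Since the control does not bind, no trades are prevented and deadweight loss is zero.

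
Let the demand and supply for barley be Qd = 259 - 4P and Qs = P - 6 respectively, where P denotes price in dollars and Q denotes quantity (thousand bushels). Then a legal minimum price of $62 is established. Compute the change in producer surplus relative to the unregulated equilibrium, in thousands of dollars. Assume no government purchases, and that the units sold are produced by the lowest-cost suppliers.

-549

Without the control the market clears where 259 - 4P = P - 6, i.e. P* = 53 and Q* = 47.
Because the floor (62) lies above the market-clearing price, it is binding.
At P = 62: Qd = 259 - 4·62 = 11 and Qs = 62 - 6 = 56.
Producer surplus without the control is ½ · (53 - 6) · 47 = 1104.5.
With the floor, 11 units are sold at 62. The supply price at Q = 11 is 17, so PS = ½ · [(62 - 6) + (62 - 17)] · 11 = 555.5.
Change in producer surplus = 555.5 - 1104.5 = -549.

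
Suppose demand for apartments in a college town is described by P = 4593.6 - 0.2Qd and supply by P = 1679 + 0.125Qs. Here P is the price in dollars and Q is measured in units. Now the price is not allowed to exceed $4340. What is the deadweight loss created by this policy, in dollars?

Rearranging demand gives Qd = 22968 - 5P; rearranging supply gives Qs = 8P - 13432. Setting quantity demanded equal to quantity supplied, 22968 - 5P = 8P - 13432, gives P* = 2800 and Q* = 8968.
The ceiling of 4340 is above the equilibrium price 2800, so it is not binding; the market clears at P* = 2800, Q* = 8968.
Since the control does not bind, no trades are prevented and deadweight loss is zero.

0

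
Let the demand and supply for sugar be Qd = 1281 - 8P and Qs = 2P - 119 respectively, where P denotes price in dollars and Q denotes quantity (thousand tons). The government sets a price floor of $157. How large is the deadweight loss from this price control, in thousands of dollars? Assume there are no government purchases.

5780

Setting quantity demanded equal to quantity supplied, 1281 - 8P = 2P - 119, gives P* = 140 and Q* = 161.
The floor of 157 is above the equilibrium price 140, so it binds.
At P = 157: Qd = 1281 - 8·157 = 25 and Qs = 2·157 - 119 = 195.
Quantity traded falls to 25. At Q = 25 the demand price is (1281 - 25)/8 = 157 and the supply price is (119 + 25)/2 = 72.
Deadweight loss = ½ · (157 - 72) · (161 - 25) = ½ · 85 · 136 = 5780.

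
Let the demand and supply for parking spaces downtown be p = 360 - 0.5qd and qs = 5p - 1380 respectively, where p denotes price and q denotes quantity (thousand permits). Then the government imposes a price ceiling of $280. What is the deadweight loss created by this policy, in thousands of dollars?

3500

Rearranging demand gives qd = 720 - 2p. In a free market, 720 - 2p = 5p - 1380 gives the equilibrium p* = 300, q* = 120.
Since 280 < 300, the ceiling is binding.
At p = 280: qd = 720 - 2·280 = 160 and qs = 5·280 - 1380 = 20.
Quantity traded falls to 20. At q = 20 the demand price is (720 - 20)/2 = 350 and the supply price is (1380 + 20)/5 = 280.
Deadweight loss = ½ · (350 - 280) · (120 - 20) = ½ · 70 · 100 = 3500.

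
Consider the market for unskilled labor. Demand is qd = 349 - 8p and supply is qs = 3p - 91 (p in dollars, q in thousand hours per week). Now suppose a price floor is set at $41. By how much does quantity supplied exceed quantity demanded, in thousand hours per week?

11

Setting quantity demanded equal to quantity supplied, 349 - 8p = 3p - 91, gives p* = 40 and q* = 29.
Because the floor (41) lies above the market-clearing price, it is binding.
At p = 41: qd = 349 - 8·41 = 21 and qs = 3·41 - 91 = 32.
Surplus = qs - qd = 32 - 21 = 11.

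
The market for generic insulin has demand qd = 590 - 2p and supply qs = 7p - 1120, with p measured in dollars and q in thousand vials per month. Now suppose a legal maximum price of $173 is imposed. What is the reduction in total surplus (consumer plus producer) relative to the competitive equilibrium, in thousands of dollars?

Setting quantity demanded equal to quantity supplied, 590 - 2p = 7p - 1120, gives p* = 190 and q* = 210.
Since 173 < 190, the ceiling is binding.
At p = 173: qd = 590 - 2·173 = 244 and qs = 7·173 - 1120 = 91.
Quantity traded falls to 91. At q = 91 the demand price is (590 - 91)/2 = 249.5 and the supply price is (1120 + 91)/7 = 173.
Deadweight loss = ½ · (249.5 - 173) · (210 - 91) = ½ · 76.5 · 119 = 4551.75.

4551.75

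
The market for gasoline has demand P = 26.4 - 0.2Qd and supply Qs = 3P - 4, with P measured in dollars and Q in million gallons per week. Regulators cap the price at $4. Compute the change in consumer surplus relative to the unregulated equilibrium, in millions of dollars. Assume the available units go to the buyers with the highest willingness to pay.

-48.1

Rearranging demand gives Qd = 132 - 5P. Equilibrium: 132 - 5P = 3P - 4, so 136 = 8P and P* = 17, Q* = 47.
The ceiling of 4 is below the equilibrium price 17, so it binds.
At P = 4: Qd = 132 - 5·4 = 112 and Qs = 3·4 - 4 = 8.
Consumer surplus without the control is ½ · (26.4 - 17) · 47 = 220.9.
With the ceiling, 8 units are sold at 4 (assume they go to the highest-value buyers). The demand price at Q = 8 is 24.8, so CS = ½ · [(26.4 - 4) + (24.8 - 4)] · 8 = 172.8.
Change in consumer surplus = 172.8 - 220.9 = -48.1.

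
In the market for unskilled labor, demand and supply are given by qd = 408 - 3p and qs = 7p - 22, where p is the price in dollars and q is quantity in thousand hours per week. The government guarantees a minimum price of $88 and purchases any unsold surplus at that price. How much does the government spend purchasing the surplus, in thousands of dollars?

39600

Without the control the market clears where 408 - 3p = 7p - 22, i.e. p* = 43 and q* = 279.
The floor of 88 is above the equilibrium price 43, so it binds.
At p = 88: qd = 408 - 3·88 = 144 and qs = 7·88 - 22 = 594.
Surplus = qs - qd = 450.
Government expenditure = surplus × support price = 450 × 88 = 39600.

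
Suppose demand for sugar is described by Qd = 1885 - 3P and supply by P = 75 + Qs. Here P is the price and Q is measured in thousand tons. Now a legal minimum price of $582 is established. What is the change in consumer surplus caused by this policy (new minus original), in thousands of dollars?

-25484

Rearranging supply gives Qs = P - 75. Equilibrium: 1885 - 3P = P - 75, so 1960 = 4P and P* = 490, Q* = 415.
Since 582 > 490, the floor is binding.
At P = 582: Qd = 1885 - 3·582 = 139 and Qs = 582 - 75 = 507.
Consumer surplus without the control is ½ · (1885/3 - 490) · 415 = 172225/6.
With the floor, consumers buy 139 units at 582, so CS = ½ · (1885/3 - 582) · 139 = 19321/6.
Change in consumer surplus = 19321/6 - 172225/6 = -25484.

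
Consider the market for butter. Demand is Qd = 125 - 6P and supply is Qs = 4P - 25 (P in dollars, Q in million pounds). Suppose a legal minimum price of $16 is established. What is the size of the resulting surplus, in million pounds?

In a free market, 125 - 6P = 4P - 25 gives the equilibrium P* = 15, Q* = 35.
Since 16 > 15, the floor is binding.
At P = 16: Qd = 125 - 6·16 = 29 and Qs = 4·16 - 25 = 39.
Surplus = Qs - Qd = 39 - 29 = 10.

10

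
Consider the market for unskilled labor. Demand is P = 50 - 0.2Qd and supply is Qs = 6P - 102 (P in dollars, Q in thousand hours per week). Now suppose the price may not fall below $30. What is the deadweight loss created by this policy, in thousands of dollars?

0

Rearranging demand gives Qd = 250 - 5P. In a free market, 250 - 5P = 6P - 102 gives the equilibrium P* = 32, Q* = 90.
The floor of 30 is below the equilibrium price 32, so it is not binding; the market clears at P* = 32, Q* = 90.
Since the control does not bind, no trades are prevented and deadweight loss is zero.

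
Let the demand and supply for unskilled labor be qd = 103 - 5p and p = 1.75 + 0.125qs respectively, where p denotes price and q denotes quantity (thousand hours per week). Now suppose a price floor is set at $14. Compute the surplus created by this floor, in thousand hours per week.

Rearranging supply gives qs = 8p - 14. Equilibrium: 103 - 5p = 8p - 14, so 117 = 13p and p* = 9, q* = 58.
Since 14 > 9, the floor is binding.
At p = 14: qd = 103 - 5·14 = 33 and qs = 8·14 - 14 = 98.
Surplus = qs - qd = 98 - 33 = 65.

65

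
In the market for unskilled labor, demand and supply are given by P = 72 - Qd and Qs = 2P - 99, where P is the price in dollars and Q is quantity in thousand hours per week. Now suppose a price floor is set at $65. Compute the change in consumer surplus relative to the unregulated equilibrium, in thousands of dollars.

Rearranging demand gives Qd = 72 - P. Without the control the market clears where 72 - P = 2P - 99, i.e. P* = 57 and Q* = 15.
Since 65 > 57, the floor is binding.
At P = 65: Qd = 72 - 65 = 7 and Qs = 2·65 - 99 = 31.
Consumer surplus without the control is ½ · (72 - 57) · 15 = 112.5.
With the floor, consumers buy 7 units at 65, so CS = ½ · (72 - 65) · 7 = 24.5.
Change in consumer surplus = 24.5 - 112.5 = -88.

-88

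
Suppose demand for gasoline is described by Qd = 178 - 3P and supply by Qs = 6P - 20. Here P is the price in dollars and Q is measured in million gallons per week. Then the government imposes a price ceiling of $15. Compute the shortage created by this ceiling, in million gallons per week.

Without the control the market clears where 178 - 3P = 6P - 20, i.e. P* = 22 and Q* = 112.
The ceiling of 15 is below the equilibrium price 22, so it binds.
At P = 15: Qd = 178 - 3·15 = 133 and Qs = 6·15 - 20 = 70.
Shortage = Qd - Qs = 133 - 70 = 63.

63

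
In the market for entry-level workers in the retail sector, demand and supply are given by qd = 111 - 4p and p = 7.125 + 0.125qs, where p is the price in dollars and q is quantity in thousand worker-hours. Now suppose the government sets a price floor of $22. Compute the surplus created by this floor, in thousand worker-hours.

96

Rearranging supply gives qs = 8p - 57. Setting quantity demanded equal to quantity supplied, 111 - 4p = 8p - 57, gives p* = 14 and q* = 55.
The floor of 22 is above the equilibrium price 14, so it binds.
At p = 22: qd = 111 - 4·22 = 23 and qs = 8·22 - 57 = 119.
Surplus = qs - qd = 119 - 23 = 96.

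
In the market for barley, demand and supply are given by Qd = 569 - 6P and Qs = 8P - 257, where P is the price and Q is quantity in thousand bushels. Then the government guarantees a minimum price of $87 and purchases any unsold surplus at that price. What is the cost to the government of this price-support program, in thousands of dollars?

34104

Setting quantity demanded equal to quantity supplied, 569 - 6P = 8P - 257, gives P* = 59 and Q* = 215.
Because the floor (87) lies above the market-clearing price, it is binding.
At P = 87: Qd = 569 - 6·87 = 47 and Qs = 8·87 - 257 = 439.
Surplus = Qs - Qd = 392.
Government expenditure = surplus × support price = 392 × 87 = 34104.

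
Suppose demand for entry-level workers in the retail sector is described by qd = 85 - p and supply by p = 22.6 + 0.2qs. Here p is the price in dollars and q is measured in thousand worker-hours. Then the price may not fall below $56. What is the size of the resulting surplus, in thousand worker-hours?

Rearranging supply gives qs = 5p - 113. Without the control the market clears where 85 - p = 5p - 113, i.e. p* = 33 and q* = 52.
Because the floor (56) lies above the market-clearing price, it is binding.
At p = 56: qd = 85 - 56 = 29 and qs = 5·56 - 113 = 167.
Surplus = qs - qd = 167 - 29 = 138.

138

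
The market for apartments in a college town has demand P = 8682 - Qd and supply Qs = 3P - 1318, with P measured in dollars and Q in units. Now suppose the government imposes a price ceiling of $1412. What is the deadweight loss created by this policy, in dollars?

Rearranging demand gives Qd = 8682 - P. Without the control the market clears where 8682 - P = 3P - 1318, i.e. P* = 2500 and Q* = 6182.
The ceiling of 1412 is below the equilibrium price 2500, so it binds.
At P = 1412: Qd = 8682 - 1412 = 7270 and Qs = 3·1412 - 1318 = 2918.
Quantity traded falls to 2918. At Q = 2918 the demand price is 8682 - 2918 = 5764 and the supply price is (1318 + 2918)/3 = 1412.
Deadweight loss = ½ · (5764 - 1412) · (6182 - 2918) = ½ · 4352 · 3264 = 7102464.

7102464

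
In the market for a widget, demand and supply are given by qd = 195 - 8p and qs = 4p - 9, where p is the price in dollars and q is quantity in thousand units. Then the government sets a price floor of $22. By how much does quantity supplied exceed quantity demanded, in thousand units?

60

Setting quantity demanded equal to quantity supplied, 195 - 8p = 4p - 9, gives p* = 17 and q* = 59.
The floor of 22 is above the equilibrium price 17, so it binds.
At p = 22: qd = 195 - 8·22 = 19 and qs = 4·22 - 9 = 79.
Surplus = qs - qd = 79 - 19 = 60.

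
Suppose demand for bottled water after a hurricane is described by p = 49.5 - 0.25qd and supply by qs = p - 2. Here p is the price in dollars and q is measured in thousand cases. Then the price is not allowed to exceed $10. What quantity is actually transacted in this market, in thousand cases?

Rearranging demand gives qd = 198 - 4p. Equilibrium: 198 - 4p = p - 2, so 200 = 5p and p* = 40, q* = 38.
Since 10 < 40, the ceiling is binding.
At p = 10: qd = 198 - 4·10 = 158 and qs = 10 - 2 = 8.
The quantity actually transacted is the short side, supply: 8.

8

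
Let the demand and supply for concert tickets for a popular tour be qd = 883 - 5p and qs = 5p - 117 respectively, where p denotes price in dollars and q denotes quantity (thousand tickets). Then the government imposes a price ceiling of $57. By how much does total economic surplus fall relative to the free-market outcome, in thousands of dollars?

9245

Setting quantity demanded equal to quantity supplied, 883 - 5p = 5p - 117, gives p* = 100 and q* = 383.
The ceiling of 57 is below the equilibrium price 100, so it binds.
At p = 57: qd = 883 - 5·57 = 598 and qs = 5·57 - 117 = 168.
Quantity traded falls to 168. At q = 168 the demand price is (883 - 168)/5 = 143 and the supply price is (117 + 168)/5 = 57.
Deadweight loss = ½ · (143 - 57) · (383 - 168) = ½ · 86 · 215 = 9245.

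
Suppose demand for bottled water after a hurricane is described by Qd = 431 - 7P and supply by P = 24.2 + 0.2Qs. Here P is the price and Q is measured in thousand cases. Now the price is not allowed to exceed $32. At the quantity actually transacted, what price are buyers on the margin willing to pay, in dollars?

56

Rearranging supply gives Qs = 5P - 121. Without the control the market clears where 431 - 7P = 5P - 121, i.e. P* = 46 and Q* = 109.
Since 32 < 46, the ceiling is binding.
At P = 32: Qd = 431 - 7·32 = 207 and Qs = 5·32 - 121 = 39.
Only 39 units reach the market. On the demand curve, the marginal buyer's willingness to pay at Q = 39 is (431 - 39)/7 = 56.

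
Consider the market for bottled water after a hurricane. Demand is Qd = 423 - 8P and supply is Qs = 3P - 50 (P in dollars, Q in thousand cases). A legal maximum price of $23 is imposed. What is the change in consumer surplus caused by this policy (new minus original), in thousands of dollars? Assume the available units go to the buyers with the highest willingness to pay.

155

Equilibrium: 423 - 8P = 3P - 50, so 473 = 11P and P* = 43, Q* = 79.
The ceiling of 23 is below the equilibrium price 43, so it binds.
At P = 23: Qd = 423 - 8·23 = 239 and Qs = 3·23 - 50 = 19.
Consumer surplus without the control is ½ · (52.875 - 43) · 79 = 390.0625.
With the ceiling, 19 units are sold at 23 (assume they go to the highest-value buyers). The demand price at Q = 19 is 50.5, so CS = ½ · [(52.875 - 23) + (50.5 - 23)] · 19 = 545.0625.
Change in consumer surplus = 545.0625 - 390.0625 = 155.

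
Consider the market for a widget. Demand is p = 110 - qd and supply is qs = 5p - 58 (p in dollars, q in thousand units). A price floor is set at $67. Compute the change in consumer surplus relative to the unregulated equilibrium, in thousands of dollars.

Rearranging demand gives qd = 110 - p. Equilibrium: 110 - p = 5p - 58, so 168 = 6p and p* = 28, q* = 82.
The floor of 67 is above the equilibrium price 28, so it binds.
At p = 67: qd = 110 - 67 = 43 and qs = 5·67 - 58 = 277.
Consumer surplus without the control is ½ · (110 - 28) · 82 = 3362.
With the floor, consumers buy 43 units at 67, so CS = ½ · (110 - 67) · 43 = 924.5.
Change in consumer surplus = 924.5 - 3362 = -2437.5.

-2437.5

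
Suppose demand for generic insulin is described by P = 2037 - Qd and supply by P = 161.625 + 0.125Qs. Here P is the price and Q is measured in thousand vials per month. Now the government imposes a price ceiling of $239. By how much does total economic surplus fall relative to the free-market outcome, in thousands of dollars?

Rearranging demand gives Qd = 2037 - P; rearranging supply gives Qs = 8P - 1293. In a free market, 2037 - P = 8P - 1293 gives the equilibrium P* = 370, Q* = 1667.
The ceiling of 239 is below the equilibrium price 370, so it binds.
At P = 239: Qd = 2037 - 239 = 1798 and Qs = 8·239 - 1293 = 619.
Quantity traded falls to 619. At Q = 619 the demand price is 2037 - 619 = 1418 and the supply price is (1293 + 619)/8 = 239.
Deadweight loss = ½ · (1418 - 239) · (1667 - 619) = ½ · 1179 · 1048 = 617796.

617796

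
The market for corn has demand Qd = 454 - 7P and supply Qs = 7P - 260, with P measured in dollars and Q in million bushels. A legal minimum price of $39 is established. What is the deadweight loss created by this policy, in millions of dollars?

0

Equilibrium: 454 - 7P = 7P - 260, so 714 = 14P and P* = 51, Q* = 97.
Since 39 is below P* = 51, the floor does not bind and the free-market outcome prevails.
Since the control does not bind, no trades are prevented and deadweight loss is zero.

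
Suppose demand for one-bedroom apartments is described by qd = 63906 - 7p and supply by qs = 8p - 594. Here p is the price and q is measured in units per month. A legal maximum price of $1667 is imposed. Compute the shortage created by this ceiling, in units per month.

Setting quantity demanded equal to quantity supplied, 63906 - 7p = 8p - 594, gives p* = 4300 and q* = 33806.
The ceiling of 1667 is below the equilibrium price 4300, so it binds.
At p = 1667: qd = 63906 - 7·1667 = 52237 and qs = 8·1667 - 594 = 12742.
Shortage = qd - qs = 52237 - 12742 = 39495.

39495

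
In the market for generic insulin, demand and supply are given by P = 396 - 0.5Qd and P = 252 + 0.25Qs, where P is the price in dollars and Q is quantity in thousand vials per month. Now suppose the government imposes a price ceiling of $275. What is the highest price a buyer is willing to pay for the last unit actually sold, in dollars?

Rearranging demand gives Qd = 792 - 2P; rearranging supply gives Qs = 4P - 1008. Equilibrium: 792 - 2P = 4P - 1008, so 1800 = 6P and P* = 300, Q* = 192.
Because the ceiling (275) lies below the market-clearing price, it is binding.
At P = 275: Qd = 792 - 2·275 = 242 and Qs = 4·275 - 1008 = 92.
Only 92 units reach the market. On the demand curve, the marginal buyer's willingness to pay at Q = 92 is (792 - 92)/2 = 350.

350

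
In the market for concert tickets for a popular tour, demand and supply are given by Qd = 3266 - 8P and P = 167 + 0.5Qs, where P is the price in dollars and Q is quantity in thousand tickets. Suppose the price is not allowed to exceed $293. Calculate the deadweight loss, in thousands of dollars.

5611.25

Rearranging supply gives Qs = 2P - 334. Setting quantity demanded equal to quantity supplied, 3266 - 8P = 2P - 334, gives P* = 360 and Q* = 386.
Because the ceiling (293) lies below the market-clearing price, it is binding.
At P = 293: Qd = 3266 - 8·293 = 922 and Qs = 2·293 - 334 = 252.
Quantity traded falls to 252. At Q = 252 the demand price is (3266 - 252)/8 = 376.75 and the supply price is (334 + 252)/2 = 293.
Deadweight loss = ½ · (376.75 - 293) · (386 - 252) = ½ · 83.75 · 134 = 5611.25.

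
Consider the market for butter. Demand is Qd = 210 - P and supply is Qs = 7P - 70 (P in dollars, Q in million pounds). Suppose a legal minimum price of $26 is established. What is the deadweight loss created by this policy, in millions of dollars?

0

Without the control the market clears where 210 - P = 7P - 70, i.e. P* = 35 and Q* = 175.
The floor of 26 is below the equilibrium price 35, so it is not binding; the market clears at P* = 35, Q* = 175.
Since the control does not bind, no trades are prevented and deadweight loss is zero.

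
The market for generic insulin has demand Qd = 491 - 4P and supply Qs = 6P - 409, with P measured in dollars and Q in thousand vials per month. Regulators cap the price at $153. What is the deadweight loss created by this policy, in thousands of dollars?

0

Equilibrium: 491 - 4P = 6P - 409, so 900 = 10P and P* = 90, Q* = 131.
Since 153 is above P* = 90, the ceiling does not bind and the free-market outcome prevails.
Since the control does not bind, no trades are prevented and deadweight loss is zero.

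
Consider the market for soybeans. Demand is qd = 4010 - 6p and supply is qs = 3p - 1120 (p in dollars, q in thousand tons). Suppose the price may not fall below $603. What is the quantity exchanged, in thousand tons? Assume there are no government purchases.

392

Equilibrium: 4010 - 6p = 3p - 1120, so 5130 = 9p and p* = 570, q* = 590.
Because the floor (603) lies above the market-clearing price, it is binding.
At p = 603: qd = 4010 - 6·603 = 392 and qs = 3·603 - 1120 = 689.
The quantity actually transacted is the short side, demand: 392.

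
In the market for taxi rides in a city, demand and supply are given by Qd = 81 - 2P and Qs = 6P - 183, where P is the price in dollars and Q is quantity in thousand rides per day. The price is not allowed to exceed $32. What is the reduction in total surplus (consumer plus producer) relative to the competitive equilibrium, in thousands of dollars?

In a free market, 81 - 2P = 6P - 183 gives the equilibrium P* = 33, Q* = 15.
Because the ceiling (32) lies below the market-clearing price, it is binding.
At P = 32: Qd = 81 - 2·32 = 17 and Qs = 6·32 - 183 = 9.
Quantity traded falls to 9. At Q = 9 the demand price is (81 - 9)/2 = 36 and the supply price is (183 + 9)/6 = 32.
Deadweight loss = ½ · (36 - 32) · (15 - 9) = ½ · 4 · 6 = 12.

12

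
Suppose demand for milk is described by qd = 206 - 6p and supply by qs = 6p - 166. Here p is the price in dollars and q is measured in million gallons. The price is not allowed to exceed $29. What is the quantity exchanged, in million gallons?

8

In a free market, 206 - 6p = 6p - 166 gives the equilibrium p* = 31, q* = 20.
Because the ceiling (29) lies below the market-clearing price, it is binding.
At p = 29: qd = 206 - 6·29 = 32 and qs = 6·29 - 166 = 8.
The quantity actually transacted is the short side, supply: 8.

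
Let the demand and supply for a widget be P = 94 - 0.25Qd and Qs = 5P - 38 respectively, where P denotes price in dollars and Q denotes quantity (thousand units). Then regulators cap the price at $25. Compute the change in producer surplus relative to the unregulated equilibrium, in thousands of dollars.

-2929.5

Rearranging demand gives Qd = 376 - 4P. In a free market, 376 - 4P = 5P - 38 gives the equilibrium P* = 46, Q* = 192.
Because the ceiling (25) lies below the market-clearing price, it is binding.
At P = 25: Qd = 376 - 4·25 = 276 and Qs = 5·25 - 38 = 87.
Producer surplus without the control is ½ · (46 - 7.6) · 192 = 3686.4.
With the ceiling, producers sell 87 units at 25, so PS = ½ · (25 - 7.6) · 87 = 756.9.
Change in producer surplus = 756.9 - 3686.4 = -2929.5.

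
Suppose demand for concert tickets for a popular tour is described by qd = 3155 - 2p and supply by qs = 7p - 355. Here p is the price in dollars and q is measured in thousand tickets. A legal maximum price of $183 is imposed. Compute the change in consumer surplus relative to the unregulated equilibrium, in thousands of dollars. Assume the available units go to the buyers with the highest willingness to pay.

In a free market, 3155 - 2p = 7p - 355 gives the equilibrium p* = 390, q* = 2375.
Since 183 < 390, the ceiling is binding.
At p = 183: qd = 3155 - 2·183 = 2789 and qs = 7·183 - 355 = 926.
Consumer surplus without the control is ½ · (1577.5 - 390) · 2375 = 1410156.25.
With the ceiling, 926 units are sold at 183 (assume they go to the highest-value buyers). The demand price at q = 926 is 1114.5, so CS = ½ · [(1577.5 - 183) + (1114.5 - 183)] · 926 = 1076938.
Change in consumer surplus = 1076938 - 1410156.25 = -333218.25.

-333218.25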